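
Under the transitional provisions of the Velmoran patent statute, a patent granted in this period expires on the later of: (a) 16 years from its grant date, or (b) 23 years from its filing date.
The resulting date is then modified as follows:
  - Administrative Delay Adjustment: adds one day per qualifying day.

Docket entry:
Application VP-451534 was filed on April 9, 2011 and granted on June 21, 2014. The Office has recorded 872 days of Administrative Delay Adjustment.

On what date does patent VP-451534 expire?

(a) grant + 16 years → 21 June 2030.
(b) filing + 23 years → 9 April 2034.
Later of the two: 9 April 2034.
Administrative Delay Adjustment: +872 days → 28 August 2036.

2036-08-28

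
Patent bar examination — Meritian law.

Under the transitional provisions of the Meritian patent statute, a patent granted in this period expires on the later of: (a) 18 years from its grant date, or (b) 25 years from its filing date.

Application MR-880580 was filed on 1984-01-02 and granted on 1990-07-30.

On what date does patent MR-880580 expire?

(a) grant + 18 years → 30 July 2008.
(b) filing + 25 years → 2 January 2009.
Later of the two: 2 January 2009.

January 2, 2009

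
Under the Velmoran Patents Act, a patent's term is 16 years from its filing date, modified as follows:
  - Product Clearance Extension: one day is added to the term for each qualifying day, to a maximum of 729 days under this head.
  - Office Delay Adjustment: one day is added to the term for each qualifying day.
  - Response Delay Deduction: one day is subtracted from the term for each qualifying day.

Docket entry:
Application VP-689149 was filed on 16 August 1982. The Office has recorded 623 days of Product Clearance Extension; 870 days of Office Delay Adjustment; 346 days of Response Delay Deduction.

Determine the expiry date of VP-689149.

Base term: filing date + 16 years → 16 August 1998.
Product Clearance Extension: 623 days (within the 729-day cap) → +623 days → 30 April 2000.
Office Delay Adjustment: +870 days → 17 September 2002.
Response Delay Deduction: −346 days → 6 October 2001.

2001-10-06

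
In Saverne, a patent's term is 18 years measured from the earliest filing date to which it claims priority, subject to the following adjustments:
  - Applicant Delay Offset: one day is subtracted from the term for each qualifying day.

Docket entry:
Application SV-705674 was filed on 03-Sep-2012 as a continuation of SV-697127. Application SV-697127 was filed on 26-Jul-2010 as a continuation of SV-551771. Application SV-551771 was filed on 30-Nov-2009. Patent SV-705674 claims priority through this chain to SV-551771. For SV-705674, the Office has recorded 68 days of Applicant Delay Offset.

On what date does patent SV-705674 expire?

2027-09-23

Earliest priority filing: 30 November 2009.
Base term: 30 November 2009 + 18 years → 30 November 2027.
Applicant Delay Offset: −68 days → 23 September 2027.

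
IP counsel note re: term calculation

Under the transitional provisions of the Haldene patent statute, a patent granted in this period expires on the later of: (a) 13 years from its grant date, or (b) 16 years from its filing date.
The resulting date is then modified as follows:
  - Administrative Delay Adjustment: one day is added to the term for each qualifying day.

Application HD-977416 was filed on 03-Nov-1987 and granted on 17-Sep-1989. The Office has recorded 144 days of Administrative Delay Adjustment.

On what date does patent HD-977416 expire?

March 26, 2004

(a) grant + 13 years → 17 September 2002.
(b) filing + 16 years → 3 November 2003.
Later of the two: 3 November 2003.
Administrative Delay Adjustment: +144 days → 26 March 2004.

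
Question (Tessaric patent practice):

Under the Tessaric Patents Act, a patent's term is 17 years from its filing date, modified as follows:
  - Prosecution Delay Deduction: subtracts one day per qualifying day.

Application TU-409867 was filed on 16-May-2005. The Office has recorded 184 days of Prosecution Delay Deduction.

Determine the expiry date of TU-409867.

Base term: filing date + 17 years → 16 May 2022.
Prosecution Delay Deduction: −184 days → 13 November 2021.

November 13, 2021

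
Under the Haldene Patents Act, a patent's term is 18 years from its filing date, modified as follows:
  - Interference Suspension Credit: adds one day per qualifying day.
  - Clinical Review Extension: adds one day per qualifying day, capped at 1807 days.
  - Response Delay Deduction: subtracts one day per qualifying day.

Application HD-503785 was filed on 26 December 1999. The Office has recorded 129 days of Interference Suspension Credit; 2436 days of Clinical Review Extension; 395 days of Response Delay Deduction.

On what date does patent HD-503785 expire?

Base term: filing date + 18 years → 26 December 2017.
Interference Suspension Credit: +129 days → 4 May 2018.
Clinical Review Extension: 2436 days claimed exceeds the 1807-day cap, so +1807 days → 15 April 2023.
Response Delay Deduction: −395 days → 16 March 2022.

March 16, 2022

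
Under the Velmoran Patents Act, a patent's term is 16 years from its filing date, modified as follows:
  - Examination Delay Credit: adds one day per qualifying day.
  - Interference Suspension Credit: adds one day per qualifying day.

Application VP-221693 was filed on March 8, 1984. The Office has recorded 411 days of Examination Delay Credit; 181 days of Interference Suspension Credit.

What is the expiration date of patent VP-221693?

2001-10-21

Base term: filing date + 16 years → 8 March 2000.
Examination Delay Credit: +411 days → 23 April 2001.
Interference Suspension Credit: +181 days → 21 October 2001.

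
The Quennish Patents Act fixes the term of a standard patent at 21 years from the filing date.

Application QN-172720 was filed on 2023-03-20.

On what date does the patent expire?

2044-03-20

Filing date + 21 years → 20 March 2044.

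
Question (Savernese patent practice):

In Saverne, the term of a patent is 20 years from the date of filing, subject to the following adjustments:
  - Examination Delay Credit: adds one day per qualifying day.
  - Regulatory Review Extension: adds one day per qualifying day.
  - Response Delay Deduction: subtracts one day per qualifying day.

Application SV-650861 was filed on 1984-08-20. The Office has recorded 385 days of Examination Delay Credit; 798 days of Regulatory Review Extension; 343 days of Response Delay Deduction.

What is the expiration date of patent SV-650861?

December 8, 2006

Base term: filing date + 20 years → 20 August 2004.
Examination Delay Credit: +385 days → 9 September 2005.
Regulatory Review Extension: +798 days → 16 November 2007.
Response Delay Deduction: −343 days → 8 December 2006.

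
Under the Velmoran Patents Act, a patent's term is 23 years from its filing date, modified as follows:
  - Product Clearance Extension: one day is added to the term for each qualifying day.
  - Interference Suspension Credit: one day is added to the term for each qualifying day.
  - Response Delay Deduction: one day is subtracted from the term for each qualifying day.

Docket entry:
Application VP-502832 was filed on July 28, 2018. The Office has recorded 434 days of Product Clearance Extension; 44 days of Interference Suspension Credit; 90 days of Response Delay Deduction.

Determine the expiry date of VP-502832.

2042-08-20

Base term: filing date + 23 years → 28 July 2041.
Product Clearance Extension: +434 days → 5 October 2042.
Interference Suspension Credit: +44 days → 18 November 2042.
Response Delay Deduction: −90 days → 20 August 2042.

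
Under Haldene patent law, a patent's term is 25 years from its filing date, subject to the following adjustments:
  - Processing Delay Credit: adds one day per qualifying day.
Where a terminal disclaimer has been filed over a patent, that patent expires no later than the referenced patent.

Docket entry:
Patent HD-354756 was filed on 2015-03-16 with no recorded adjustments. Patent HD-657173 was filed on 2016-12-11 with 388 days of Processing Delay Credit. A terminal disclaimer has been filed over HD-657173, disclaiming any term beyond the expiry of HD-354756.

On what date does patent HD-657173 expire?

2040-03-16

Natural term of HD-657173:
  Base: filing + 25 years → 11 December 2041.
  Processing Delay Credit: +388 days → 3 January 2043.
Expiry of referenced patent HD-354756:
  Base: filing + 25 years → 16 March 2040.
Terminal disclaimer: HD-657173 expires on the earlier of 3 January 2043 and 16 March 2040.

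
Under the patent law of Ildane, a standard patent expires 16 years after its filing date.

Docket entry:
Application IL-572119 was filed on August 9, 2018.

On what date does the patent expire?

Filing date + 16 years → 9 August 2034.

August 9, 2034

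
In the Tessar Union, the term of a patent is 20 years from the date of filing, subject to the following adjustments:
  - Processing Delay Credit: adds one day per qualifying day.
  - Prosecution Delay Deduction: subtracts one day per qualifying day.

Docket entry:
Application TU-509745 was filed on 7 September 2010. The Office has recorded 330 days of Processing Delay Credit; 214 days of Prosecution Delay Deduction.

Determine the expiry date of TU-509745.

January 1, 2031

Base term: filing date + 20 years → 7 September 2030.
Processing Delay Credit: +330 days → 3 August 2031.
Prosecution Delay Deduction: −214 days → 1 January 2031.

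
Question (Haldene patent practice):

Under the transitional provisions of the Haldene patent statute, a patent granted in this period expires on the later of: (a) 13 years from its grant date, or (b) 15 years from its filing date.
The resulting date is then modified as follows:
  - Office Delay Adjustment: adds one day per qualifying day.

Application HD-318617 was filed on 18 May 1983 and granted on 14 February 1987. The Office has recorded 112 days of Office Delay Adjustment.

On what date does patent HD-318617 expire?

(a) grant + 13 years → 14 February 2000.
(b) filing + 15 years → 18 May 1998.
Later of the two: 14 February 2000.
Office Delay Adjustment: +112 days → 5 June 2000.

June 5, 2000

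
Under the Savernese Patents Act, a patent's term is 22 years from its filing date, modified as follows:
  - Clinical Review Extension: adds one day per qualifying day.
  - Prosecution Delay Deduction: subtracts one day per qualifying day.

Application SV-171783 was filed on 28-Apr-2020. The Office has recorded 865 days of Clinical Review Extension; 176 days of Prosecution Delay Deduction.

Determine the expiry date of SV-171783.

Base term: filing date + 22 years → 28 April 2042.
Clinical Review Extension: +865 days → 9 September 2044.
Prosecution Delay Deduction: −176 days → 17 March 2044.

March 17, 2044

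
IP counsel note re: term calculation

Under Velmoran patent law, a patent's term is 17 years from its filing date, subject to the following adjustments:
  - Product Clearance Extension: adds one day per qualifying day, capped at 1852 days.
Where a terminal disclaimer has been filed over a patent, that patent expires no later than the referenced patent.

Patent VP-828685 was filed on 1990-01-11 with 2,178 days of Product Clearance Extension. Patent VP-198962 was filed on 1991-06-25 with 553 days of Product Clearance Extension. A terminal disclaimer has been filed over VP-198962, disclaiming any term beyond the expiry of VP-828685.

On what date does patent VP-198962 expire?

2009-12-30

Natural term of VP-198962:
  Base: filing + 17 years → 25 June 2008.
  Product Clearance Extension: 553 days (within the 1852-day cap) → +553 days → 30 December 2009.
Expiry of referenced patent VP-828685:
  Base: filing + 17 years → 11 January 2007.
  Product Clearance Extension: 2178 days claimed exceeds the 1852-day cap, so +1852 days → 6 February 2012.
Terminal disclaimer: VP-198962 expires on the earlier of 30 December 2009 and 6 February 2012.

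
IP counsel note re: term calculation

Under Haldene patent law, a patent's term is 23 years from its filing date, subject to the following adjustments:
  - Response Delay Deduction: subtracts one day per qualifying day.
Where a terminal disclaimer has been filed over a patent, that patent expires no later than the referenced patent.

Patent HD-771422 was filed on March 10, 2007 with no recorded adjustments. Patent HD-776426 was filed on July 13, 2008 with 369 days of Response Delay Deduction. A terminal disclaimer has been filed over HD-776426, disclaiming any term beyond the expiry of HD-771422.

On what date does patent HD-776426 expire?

Natural term of HD-776426:
  Base: filing + 23 years → 13 July 2031.
  Response Delay Deduction: −369 days → 9 July 2030.
Expiry of referenced patent HD-771422:
  Base: filing + 23 years → 10 March 2030.
Terminal disclaimer: HD-776426 expires on the earlier of 9 July 2030 and 10 March 2030.

2030-03-10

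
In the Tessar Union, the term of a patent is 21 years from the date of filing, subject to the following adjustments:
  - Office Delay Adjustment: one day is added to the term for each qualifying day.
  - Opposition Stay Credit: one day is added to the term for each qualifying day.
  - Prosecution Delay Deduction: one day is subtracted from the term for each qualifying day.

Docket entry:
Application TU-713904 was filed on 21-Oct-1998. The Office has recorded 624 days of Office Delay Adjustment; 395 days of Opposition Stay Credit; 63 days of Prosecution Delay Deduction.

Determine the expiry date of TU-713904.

Base term: filing date + 21 years → 21 October 2019.
Office Delay Adjustment: +624 days → 6 July 2021.
Opposition Stay Credit: +395 days → 5 August 2022.
Prosecution Delay Deduction: −63 days → 3 June 2022.

June 3, 2022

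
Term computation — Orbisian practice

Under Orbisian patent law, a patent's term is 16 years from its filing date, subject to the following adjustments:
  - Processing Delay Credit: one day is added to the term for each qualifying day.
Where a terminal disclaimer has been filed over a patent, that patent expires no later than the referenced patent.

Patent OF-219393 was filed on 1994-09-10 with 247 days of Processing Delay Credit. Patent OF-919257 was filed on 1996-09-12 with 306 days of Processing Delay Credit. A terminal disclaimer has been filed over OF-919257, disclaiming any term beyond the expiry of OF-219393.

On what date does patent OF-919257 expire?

Natural term of OF-919257:
  Base: filing + 16 years → 12 September 2012.
  Processing Delay Credit: +306 days → 15 July 2013.
Expiry of referenced patent OF-219393:
  Base: filing + 16 years → 10 September 2010.
  Processing Delay Credit: +247 days → 15 May 2011.
Terminal disclaimer: OF-919257 expires on the earlier of 15 July 2013 and 15 May 2011.

May 15, 2011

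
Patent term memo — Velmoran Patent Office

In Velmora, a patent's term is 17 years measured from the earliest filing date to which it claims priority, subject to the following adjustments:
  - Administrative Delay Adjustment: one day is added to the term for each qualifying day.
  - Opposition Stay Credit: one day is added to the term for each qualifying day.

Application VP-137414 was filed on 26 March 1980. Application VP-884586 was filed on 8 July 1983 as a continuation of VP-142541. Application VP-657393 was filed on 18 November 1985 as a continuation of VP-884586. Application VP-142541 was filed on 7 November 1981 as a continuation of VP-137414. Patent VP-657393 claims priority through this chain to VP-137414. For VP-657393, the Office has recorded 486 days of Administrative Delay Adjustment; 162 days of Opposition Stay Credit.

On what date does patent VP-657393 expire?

January 3, 1999

Earliest priority filing: 26 March 1980.
Base term: 26 March 1980 + 17 years → 26 March 1997.
Administrative Delay Adjustment: +486 days → 25 July 1998.
Opposition Stay Credit: +162 days → 3 January 1999.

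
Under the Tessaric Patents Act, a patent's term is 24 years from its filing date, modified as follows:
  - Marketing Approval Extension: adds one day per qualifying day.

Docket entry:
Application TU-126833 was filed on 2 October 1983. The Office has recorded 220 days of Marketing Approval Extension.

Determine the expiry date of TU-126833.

Base term: filing date + 24 years → 2 October 2007.
Marketing Approval Extension: +220 days → 9 May 2008.

May 9, 2008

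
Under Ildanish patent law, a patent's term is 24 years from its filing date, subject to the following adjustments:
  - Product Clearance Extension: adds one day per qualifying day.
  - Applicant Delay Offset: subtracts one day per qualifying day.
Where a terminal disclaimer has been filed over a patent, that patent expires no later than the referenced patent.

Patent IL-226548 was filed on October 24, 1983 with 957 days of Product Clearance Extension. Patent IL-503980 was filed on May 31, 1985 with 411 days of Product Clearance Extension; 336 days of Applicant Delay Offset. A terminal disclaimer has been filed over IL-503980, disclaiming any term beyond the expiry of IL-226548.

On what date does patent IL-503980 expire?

2009-08-14

Natural term of IL-503980:
  Base: filing + 24 years → 31 May 2009.
  Product Clearance Extension: +411 days → 16 July 2010.
  Applicant Delay Offset: −336 days → 14 August 2009.
Expiry of referenced patent IL-226548:
  Base: filing + 24 years → 24 October 2007.
  Product Clearance Extension: +957 days → 7 June 2010.
Terminal disclaimer: IL-503980 expires on the earlier of 14 August 2009 and 7 June 2010.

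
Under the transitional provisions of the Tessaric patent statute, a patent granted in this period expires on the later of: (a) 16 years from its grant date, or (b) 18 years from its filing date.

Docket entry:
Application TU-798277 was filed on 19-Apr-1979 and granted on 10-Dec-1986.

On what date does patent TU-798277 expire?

(a) grant + 16 years → 10 December 2002.
(b) filing + 18 years → 19 April 1997.
Later of the two: 10 December 2002.

December 10, 2002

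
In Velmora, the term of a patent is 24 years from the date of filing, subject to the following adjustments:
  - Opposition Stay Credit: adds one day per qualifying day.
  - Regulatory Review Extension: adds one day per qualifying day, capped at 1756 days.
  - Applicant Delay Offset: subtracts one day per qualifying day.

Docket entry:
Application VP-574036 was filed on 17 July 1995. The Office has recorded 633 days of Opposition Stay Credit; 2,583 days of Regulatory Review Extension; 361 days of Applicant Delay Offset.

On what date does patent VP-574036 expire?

February 3, 2025

Base term: filing date + 24 years → 17 July 2019.
Opposition Stay Credit: +633 days → 10 April 2021.
Regulatory Review Extension: 2583 days claimed exceeds the 1756-day cap, so +1756 days → 30 January 2026.
Applicant Delay Offset: −361 days → 3 February 2025.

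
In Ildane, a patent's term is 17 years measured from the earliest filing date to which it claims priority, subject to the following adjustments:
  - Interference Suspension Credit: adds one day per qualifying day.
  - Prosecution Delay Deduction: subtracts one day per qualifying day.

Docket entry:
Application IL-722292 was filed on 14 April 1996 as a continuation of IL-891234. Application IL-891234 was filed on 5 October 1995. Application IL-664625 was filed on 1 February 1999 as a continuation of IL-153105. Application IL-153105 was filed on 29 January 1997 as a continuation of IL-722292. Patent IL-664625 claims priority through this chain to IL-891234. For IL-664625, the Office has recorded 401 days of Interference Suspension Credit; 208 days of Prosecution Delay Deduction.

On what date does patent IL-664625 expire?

2013-04-16

Earliest priority filing: 5 October 1995.
Base term: 5 October 1995 + 17 years → 5 October 2012.
Interference Suspension Credit: +401 days → 10 November 2013.
Prosecution Delay Deduction: −208 days → 16 April 2013.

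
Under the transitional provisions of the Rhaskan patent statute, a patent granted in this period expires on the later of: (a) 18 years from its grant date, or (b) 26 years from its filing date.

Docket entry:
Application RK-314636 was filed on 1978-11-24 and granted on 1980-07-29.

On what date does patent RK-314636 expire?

(a) grant + 18 years → 29 July 1998.
(b) filing + 26 years → 24 November 2004.
Later of the two: 24 November 2004.

2004-11-24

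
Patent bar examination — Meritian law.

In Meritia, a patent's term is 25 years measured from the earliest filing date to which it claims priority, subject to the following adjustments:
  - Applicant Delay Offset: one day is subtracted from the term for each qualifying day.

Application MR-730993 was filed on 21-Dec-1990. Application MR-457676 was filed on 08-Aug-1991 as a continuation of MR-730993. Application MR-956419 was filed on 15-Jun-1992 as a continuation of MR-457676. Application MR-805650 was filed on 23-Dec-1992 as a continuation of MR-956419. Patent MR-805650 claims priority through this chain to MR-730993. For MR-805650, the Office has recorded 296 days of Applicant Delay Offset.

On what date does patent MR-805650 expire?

2015-02-28

Earliest priority filing: 21 December 1990.
Base term: 21 December 1990 + 25 years → 21 December 2015.
Applicant Delay Offset: −296 days → 28 February 2015.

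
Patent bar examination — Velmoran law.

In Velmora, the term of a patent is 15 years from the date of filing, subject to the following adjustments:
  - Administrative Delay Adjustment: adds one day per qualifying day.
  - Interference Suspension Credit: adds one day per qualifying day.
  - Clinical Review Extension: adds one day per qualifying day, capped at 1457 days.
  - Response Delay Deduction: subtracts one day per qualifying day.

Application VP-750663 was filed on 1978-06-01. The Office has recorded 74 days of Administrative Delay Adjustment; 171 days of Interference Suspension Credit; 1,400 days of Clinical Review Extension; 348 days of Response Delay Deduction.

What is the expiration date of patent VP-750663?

1996-12-19

Base term: filing date + 15 years → 1 June 1993.
Administrative Delay Adjustment: +74 days → 14 August 1993.
Interference Suspension Credit: +171 days → 1 February 1994.
Clinical Review Extension: 1400 days (within the 1457-day cap) → +1400 days → 2 December 1997.
Response Delay Deduction: −348 days → 19 December 1996.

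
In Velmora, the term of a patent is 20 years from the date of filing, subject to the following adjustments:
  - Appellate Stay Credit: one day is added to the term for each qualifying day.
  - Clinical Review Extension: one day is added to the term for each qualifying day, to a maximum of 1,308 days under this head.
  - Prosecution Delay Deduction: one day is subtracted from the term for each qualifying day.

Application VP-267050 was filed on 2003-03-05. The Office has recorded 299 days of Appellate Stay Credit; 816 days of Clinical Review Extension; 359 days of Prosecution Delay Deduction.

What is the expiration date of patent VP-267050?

Base term: filing date + 20 years → 5 March 2023.
Appellate Stay Credit: +299 days → 29 December 2023.
Clinical Review Extension: 816 days (within the 1308-day cap) → +816 days → 24 March 2026.
Prosecution Delay Deduction: −359 days → 30 March 2025.

2025-03-30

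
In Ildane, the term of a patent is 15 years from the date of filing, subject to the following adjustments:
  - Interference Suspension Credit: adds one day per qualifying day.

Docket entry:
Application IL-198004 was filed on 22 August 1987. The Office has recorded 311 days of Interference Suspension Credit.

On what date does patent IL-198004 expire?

2003-06-29

Base term: filing date + 15 years → 22 August 2002.
Interference Suspension Credit: +311 days → 29 June 2003.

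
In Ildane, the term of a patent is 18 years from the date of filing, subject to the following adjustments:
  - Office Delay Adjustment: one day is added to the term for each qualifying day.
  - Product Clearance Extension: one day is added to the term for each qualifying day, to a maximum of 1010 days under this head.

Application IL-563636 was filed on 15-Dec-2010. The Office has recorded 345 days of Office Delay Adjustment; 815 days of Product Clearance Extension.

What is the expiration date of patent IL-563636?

Base term: filing date + 18 years → 15 December 2028.
Office Delay Adjustment: +345 days → 25 November 2029.
Product Clearance Extension: 815 days (within the 1010-day cap) → +815 days → 18 February 2032.

February 18, 2032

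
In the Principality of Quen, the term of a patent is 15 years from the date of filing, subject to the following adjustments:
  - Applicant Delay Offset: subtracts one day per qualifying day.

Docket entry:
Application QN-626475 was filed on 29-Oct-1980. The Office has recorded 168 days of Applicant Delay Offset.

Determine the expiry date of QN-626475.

May 14, 1995

Base term: filing date + 15 years → 29 October 1995.
Applicant Delay Offset: −168 days → 14 May 1995.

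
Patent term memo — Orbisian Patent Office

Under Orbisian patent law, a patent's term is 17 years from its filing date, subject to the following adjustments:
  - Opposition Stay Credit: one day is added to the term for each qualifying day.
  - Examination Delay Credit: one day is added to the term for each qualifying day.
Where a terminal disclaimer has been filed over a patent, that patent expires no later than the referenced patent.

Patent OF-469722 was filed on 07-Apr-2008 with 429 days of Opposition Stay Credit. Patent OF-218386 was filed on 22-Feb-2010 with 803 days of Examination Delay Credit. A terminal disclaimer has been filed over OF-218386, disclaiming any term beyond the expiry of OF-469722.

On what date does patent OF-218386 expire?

Natural term of OF-218386:
  Base: filing + 17 years → 22 February 2027.
  Examination Delay Credit: +803 days → 5 May 2029.
Expiry of referenced patent OF-469722:
  Base: filing + 17 years → 7 April 2025.
  Opposition Stay Credit: +429 days → 10 June 2026.
Terminal disclaimer: OF-218386 expires on the earlier of 5 May 2029 and 10 June 2026.

June 10, 2026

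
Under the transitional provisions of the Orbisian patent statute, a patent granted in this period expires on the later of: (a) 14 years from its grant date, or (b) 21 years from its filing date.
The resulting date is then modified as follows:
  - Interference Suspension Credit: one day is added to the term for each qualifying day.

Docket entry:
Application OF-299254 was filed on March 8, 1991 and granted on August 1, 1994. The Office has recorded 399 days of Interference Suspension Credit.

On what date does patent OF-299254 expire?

2013-04-11

(a) grant + 14 years → 1 August 2008.
(b) filing + 21 years → 8 March 2012.
Later of the two: 8 March 2012.
Interference Suspension Credit: +399 days → 11 April 2013.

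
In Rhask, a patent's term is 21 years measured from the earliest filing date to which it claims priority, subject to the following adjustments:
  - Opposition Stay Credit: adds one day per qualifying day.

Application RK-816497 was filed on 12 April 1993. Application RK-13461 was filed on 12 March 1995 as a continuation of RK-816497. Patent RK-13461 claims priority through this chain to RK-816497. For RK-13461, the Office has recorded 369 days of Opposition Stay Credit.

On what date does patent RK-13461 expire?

April 16, 2015

Earliest priority filing: 12 April 1993.
Base term: 12 April 1993 + 21 years → 12 April 2014.
Opposition Stay Credit: +369 days → 16 April 2015.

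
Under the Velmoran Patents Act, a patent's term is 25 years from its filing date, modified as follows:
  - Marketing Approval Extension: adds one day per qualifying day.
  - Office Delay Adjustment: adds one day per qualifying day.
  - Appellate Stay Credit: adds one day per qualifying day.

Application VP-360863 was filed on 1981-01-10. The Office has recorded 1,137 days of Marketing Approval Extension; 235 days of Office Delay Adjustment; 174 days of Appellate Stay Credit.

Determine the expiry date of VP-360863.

April 5, 2010

Base term: filing date + 25 years → 10 January 2006.
Marketing Approval Extension: +1137 days → 20 February 2009.
Office Delay Adjustment: +235 days → 13 October 2009.
Appellate Stay Credit: +174 days → 5 April 2010.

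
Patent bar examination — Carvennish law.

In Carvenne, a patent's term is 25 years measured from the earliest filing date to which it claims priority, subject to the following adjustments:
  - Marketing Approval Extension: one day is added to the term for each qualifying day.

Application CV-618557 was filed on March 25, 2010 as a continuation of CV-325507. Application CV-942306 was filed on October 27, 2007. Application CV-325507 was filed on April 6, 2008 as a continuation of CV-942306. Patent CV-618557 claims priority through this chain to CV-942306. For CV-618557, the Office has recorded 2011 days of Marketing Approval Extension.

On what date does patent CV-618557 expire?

2038-04-30

Earliest priority filing: 27 October 2007.
Base term: 27 October 2007 + 25 years → 27 October 2032.
Marketing Approval Extension: +2011 days → 30 April 2038.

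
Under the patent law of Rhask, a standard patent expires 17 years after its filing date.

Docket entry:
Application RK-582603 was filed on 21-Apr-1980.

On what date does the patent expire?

April 21, 1997

Filing date + 17 years → 21 April 1997.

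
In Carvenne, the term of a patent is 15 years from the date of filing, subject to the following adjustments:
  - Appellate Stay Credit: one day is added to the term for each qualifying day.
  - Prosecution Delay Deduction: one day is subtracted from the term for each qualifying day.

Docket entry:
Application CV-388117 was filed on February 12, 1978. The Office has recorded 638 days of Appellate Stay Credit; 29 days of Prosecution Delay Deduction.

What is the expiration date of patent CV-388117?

Base term: filing date + 15 years → 12 February 1993.
Appellate Stay Credit: +638 days → 12 November 1994.
Prosecution Delay Deduction: −29 days → 14 October 1994.

1994-10-14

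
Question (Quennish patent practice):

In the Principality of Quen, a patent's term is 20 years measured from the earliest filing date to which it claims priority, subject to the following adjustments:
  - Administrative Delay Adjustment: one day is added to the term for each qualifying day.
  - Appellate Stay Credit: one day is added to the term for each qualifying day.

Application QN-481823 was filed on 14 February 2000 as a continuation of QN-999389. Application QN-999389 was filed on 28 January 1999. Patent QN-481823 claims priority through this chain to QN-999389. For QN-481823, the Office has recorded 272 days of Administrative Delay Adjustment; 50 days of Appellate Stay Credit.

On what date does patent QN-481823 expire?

2019-12-16

Earliest priority filing: 28 January 1999.
Base term: 28 January 1999 + 20 years → 28 January 2019.
Administrative Delay Adjustment: +272 days → 27 October 2019.
Appellate Stay Credit: +50 days → 16 December 2019.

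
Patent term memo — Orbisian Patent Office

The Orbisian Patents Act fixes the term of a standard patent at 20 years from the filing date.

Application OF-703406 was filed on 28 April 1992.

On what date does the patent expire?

April 28, 2012

Filing date + 20 years → 28 April 2012.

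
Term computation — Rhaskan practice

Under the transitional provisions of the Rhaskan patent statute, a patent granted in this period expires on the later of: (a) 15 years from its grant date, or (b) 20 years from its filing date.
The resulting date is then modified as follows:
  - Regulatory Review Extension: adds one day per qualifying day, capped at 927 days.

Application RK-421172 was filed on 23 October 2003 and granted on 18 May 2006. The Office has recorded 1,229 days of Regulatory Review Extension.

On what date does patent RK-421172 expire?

2026-05-07

(a) grant + 15 years → 18 May 2021.
(b) filing + 20 years → 23 October 2023.
Later of the two: 23 October 2023.
Regulatory Review Extension: 1229 days claimed exceeds the 927-day cap, so +927 days → 7 May 2026.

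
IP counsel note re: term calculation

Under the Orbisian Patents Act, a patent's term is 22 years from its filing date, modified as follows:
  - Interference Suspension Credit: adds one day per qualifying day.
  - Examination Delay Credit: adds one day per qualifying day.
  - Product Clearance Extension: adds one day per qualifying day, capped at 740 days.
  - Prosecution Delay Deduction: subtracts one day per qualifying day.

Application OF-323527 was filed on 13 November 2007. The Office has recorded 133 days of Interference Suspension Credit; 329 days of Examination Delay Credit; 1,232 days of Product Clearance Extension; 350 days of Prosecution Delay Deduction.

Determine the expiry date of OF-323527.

Base term: filing date + 22 years → 13 November 2029.
Interference Suspension Credit: +133 days → 26 March 2030.
Examination Delay Credit: +329 days → 18 February 2031.
Product Clearance Extension: 1232 days claimed exceeds the 740-day cap, so +740 days → 27 February 2033.
Prosecution Delay Deduction: −350 days → 14 March 2032.

2032-03-14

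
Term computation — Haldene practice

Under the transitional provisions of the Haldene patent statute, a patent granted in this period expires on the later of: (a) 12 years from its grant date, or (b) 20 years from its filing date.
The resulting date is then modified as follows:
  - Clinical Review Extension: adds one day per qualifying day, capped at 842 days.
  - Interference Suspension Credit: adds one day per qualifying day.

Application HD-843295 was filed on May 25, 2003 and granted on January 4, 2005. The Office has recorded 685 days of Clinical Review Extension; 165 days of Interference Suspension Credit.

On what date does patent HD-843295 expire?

(a) grant + 12 years → 4 January 2017.
(b) filing + 20 years → 25 May 2023.
Later of the two: 25 May 2023.
Clinical Review Extension: 685 days (within the 842-day cap) → +685 days → 9 April 2025.
Interference Suspension Credit: +165 days → 21 September 2025.

2025-09-21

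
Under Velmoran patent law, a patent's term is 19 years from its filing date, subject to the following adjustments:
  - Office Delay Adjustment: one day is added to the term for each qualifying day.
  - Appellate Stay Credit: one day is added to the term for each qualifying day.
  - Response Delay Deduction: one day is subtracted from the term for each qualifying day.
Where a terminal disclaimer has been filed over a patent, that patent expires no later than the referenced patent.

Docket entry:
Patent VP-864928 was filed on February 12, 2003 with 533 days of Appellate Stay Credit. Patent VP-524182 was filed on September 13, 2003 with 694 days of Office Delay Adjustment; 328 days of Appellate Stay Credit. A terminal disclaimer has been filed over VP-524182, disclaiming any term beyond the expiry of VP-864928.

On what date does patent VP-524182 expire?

2023-07-30

Natural term of VP-524182:
  Base: filing + 19 years → 13 September 2022.
  Office Delay Adjustment: +694 days → 7 August 2024.
  Appellate Stay Credit: +328 days → 1 July 2025.
Expiry of referenced patent VP-864928:
  Base: filing + 19 years → 12 February 2022.
  Appellate Stay Credit: +533 days → 30 July 2023.
Terminal disclaimer: VP-524182 expires on the earlier of 1 July 2025 and 30 July 2023.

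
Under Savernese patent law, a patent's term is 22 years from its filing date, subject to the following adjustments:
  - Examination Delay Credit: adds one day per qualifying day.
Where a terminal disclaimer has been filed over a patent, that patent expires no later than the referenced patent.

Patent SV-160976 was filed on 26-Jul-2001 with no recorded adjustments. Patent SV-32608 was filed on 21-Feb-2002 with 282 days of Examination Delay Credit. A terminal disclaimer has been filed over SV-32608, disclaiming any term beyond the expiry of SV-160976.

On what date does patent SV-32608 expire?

2023-07-26

Natural term of SV-32608:
  Base: filing + 22 years → 21 February 2024.
  Examination Delay Credit: +282 days → 29 November 2024.
Expiry of referenced patent SV-160976:
  Base: filing + 22 years → 26 July 2023.
Terminal disclaimer: SV-32608 expires on the earlier of 29 November 2024 and 26 July 2023.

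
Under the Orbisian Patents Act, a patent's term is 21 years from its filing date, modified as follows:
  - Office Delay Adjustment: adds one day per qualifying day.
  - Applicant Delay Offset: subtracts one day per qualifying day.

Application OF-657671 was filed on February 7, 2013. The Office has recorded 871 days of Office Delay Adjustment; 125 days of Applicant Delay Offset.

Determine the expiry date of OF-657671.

Base term: filing date + 21 years → 7 February 2034.
Office Delay Adjustment: +871 days → 27 June 2036.
Applicant Delay Offset: −125 days → 23 February 2036.

February 23, 2036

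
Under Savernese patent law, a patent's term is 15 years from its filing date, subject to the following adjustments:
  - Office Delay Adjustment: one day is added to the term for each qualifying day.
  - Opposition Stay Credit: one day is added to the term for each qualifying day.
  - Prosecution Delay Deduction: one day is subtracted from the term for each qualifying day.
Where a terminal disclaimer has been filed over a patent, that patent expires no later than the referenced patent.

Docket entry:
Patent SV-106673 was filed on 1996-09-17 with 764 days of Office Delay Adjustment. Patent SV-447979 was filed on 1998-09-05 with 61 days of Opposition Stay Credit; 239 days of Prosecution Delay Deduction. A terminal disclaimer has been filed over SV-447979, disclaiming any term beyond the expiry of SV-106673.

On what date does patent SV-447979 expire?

Natural term of SV-447979:
  Base: filing + 15 years → 5 September 2013.
  Opposition Stay Credit: +61 days → 5 November 2013.
  Prosecution Delay Deduction: −239 days → 11 March 2013.
Expiry of referenced patent SV-106673:
  Base: filing + 15 years → 17 September 2011.
  Office Delay Adjustment: +764 days → 20 October 2013.
Terminal disclaimer: SV-447979 expires on the earlier of 11 March 2013 and 20 October 2013.

2013-03-11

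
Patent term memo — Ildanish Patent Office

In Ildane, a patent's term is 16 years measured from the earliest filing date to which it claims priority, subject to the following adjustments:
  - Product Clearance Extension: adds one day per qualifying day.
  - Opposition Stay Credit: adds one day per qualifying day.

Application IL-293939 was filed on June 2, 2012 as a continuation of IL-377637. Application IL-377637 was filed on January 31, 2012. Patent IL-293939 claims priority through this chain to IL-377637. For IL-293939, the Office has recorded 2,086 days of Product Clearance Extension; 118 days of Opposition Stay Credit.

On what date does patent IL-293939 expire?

February 12, 2034

Earliest priority filing: 31 January 2012.
Base term: 31 January 2012 + 16 years → 31 January 2028.
Product Clearance Extension: +2086 days → 17 October 2033.
Opposition Stay Credit: +118 days → 12 February 2034.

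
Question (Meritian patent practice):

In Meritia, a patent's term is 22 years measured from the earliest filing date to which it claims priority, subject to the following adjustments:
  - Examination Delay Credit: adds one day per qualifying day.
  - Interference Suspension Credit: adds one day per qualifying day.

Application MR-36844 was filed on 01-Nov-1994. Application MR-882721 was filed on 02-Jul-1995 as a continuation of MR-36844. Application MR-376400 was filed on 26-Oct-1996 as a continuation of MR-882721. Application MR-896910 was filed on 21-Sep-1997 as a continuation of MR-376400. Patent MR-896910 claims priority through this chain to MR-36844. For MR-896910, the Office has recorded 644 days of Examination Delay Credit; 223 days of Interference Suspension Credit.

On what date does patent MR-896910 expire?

Earliest priority filing: 1 November 1994.
Base term: 1 November 1994 + 22 years → 1 November 2016.
Examination Delay Credit: +644 days → 7 August 2018.
Interference Suspension Credit: +223 days → 18 March 2019.

2019-03-18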